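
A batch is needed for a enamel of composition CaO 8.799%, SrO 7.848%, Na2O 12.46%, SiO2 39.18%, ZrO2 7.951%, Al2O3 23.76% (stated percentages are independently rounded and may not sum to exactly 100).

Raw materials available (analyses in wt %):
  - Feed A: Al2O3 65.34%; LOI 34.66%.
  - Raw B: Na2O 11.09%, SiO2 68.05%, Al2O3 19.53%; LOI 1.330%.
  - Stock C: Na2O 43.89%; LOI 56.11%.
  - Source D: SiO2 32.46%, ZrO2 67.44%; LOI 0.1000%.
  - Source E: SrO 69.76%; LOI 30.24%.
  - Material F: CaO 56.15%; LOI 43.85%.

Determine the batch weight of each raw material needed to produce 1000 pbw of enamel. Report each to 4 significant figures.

Batch per 1000 pbw enamel:
  Feed A: 208.4 pbw
  Raw B: 519.5 pbw
  Stock C: 152.6 pbw
  Source D: 117.9 pbw
  Source E: 112.5 pbw
  Material F: 156.7 pbw
Total batch = 1268 pbw; LOI loss = 267.6 pbw; yield = 78.89%

Values along the way are displayed with 4-significant-figure rounding within the worked lines; full precision is carried all the way through — each reported figure takes exactly one rounding; derived quantities, including six oxide percentages, totals, LOI, glass mass, yield, are rebuilt from the weighed amounts for 1000 pbw of glass at exact precision exactly as printed in question or answer.
Per-oxide target masses for 1000 pbw enamel:
  CaO: 8.799% × 1000 = 87.99 pbw
  SrO: 7.848% × 1000 = 78.48 pbw
  Na2O: 12.46% × 1000 = 124.6 pbw
  SiO2: 39.18% × 1000 = 391.8 pbw
  ZrO2: 7.951% × 1000 = 79.51 pbw
  Al2O3: 23.76% × 1000 = 237.6 pbw
A balance pass over the oxides, using the reported weights, on the stated basis (delivered sums recover each target given rounding of the digits):
  CaO: 156.7·0.5615 = 87.99 pbw (target 87.99 pbw)
  SrO: 112.5·0.6976 = 78.48 pbw (target 78.48 pbw)
  Na2O: 519.5·0.1109 + 152.6·0.4389 = 124.6 pbw (target 124.6 pbw)
  SiO2: 519.5·0.6805 + 117.9·0.3246 = 391.8 pbw (target 391.8 pbw)
  ZrO2: 117.9·0.6744 = 79.51 pbw (target 79.51 pbw)
  Al2O3: 208.4·0.6534 + 519.5·0.1953 = 237.6 pbw (target 237.6 pbw)
Consistency of the glass mass: total batch − LOI = 1000 pbw (oxide target masses add up to 1000 pbw; stated basis 1000 pbw — differing by rounding only).
Batch grand total — Σ batch = 1268 pbw; LOI loss = Σ batch·LOI = 267.6 pbw; the yield ratio, glass ÷ batch: 78.89%.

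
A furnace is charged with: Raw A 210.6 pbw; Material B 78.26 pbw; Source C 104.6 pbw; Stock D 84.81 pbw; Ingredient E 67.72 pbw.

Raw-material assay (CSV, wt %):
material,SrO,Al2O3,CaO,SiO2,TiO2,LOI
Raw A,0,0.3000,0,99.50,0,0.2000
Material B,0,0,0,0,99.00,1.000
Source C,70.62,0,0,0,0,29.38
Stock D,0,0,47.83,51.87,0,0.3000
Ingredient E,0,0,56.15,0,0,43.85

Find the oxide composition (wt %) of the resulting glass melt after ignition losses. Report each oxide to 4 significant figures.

Glass mass = 484.1 pbw (batch 546.0 − LOI 61.88).
Composition: SrO 15.26%, Al2O3 0.1305%, CaO 16.23%, SiO2 52.37%, TiO2 16.00%

Working values are rounded to four significant digits as shown. Every computation holds full float precision in every operation. A single rounding yields each reported result; derived quantities, which include totals, ignition loss, the five compositions, yield, net glass mass, are recomputed in full float precision, exactly as shown in the question or the answer, using the weight values per 484.1 pbw of glass.
Per-oxide mass from batch:
  SrO: 104.6·0.7062 = 73.87 pbw
  Al2O3: 210.6·0.003000 = 0.6318 pbw
  CaO: 84.81·0.4783 + 67.72·0.5615 = 78.59 pbw
  SiO2: 210.6·0.9950 + 84.81·0.5187 = 253.5 pbw
  TiO2: 78.26·0.9900 = 77.48 pbw
LOI: 210.6·0.002000 + 78.26·0.01000 + 104.6·0.2938 + 84.81·0.003000 + 67.72·0.4385 = 61.88 pbw
Glass mass = batch − LOI = 546.0 − 61.88 = 484.1 pbw (= Σ oxide masses)
wt % = 100 × oxide mass / glass mass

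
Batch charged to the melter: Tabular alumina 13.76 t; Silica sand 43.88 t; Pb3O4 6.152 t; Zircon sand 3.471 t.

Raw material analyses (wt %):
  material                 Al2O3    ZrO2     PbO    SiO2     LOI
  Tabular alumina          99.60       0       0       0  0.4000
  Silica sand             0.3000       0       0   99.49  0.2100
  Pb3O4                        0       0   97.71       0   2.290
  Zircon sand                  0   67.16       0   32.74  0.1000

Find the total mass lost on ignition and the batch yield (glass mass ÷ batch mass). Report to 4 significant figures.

LOI loss = 0.2915 t; glass = 66.97 t; yield = 99.57%

Working values are printed, with 4-significant-digit rounding, in the printout. All arithmetic carries exact precision all the way through. A single rounding yields each reported result. All derived quantities, which include the totals, four oxide percentages, net glass mass, yield, ignition loss, are re-derived in full float precision, exactly as printed in either problem or answer, using the weight values on 66.97 t of glass.
LOI of each material in turn:
  Tabular alumina: 13.76 × 0.004000 = 0.05504 t
  Silica sand: 43.88 × 0.002100 = 0.09215 t
  Pb3O4: 6.152 × 0.02290 = 0.1409 t
  Zircon sand: 3.471 × 0.001000 = 0.003471 t
Total LOI = 0.2915 t
Glass = batch − LOI = 67.26 − 0.2915 = 66.97 t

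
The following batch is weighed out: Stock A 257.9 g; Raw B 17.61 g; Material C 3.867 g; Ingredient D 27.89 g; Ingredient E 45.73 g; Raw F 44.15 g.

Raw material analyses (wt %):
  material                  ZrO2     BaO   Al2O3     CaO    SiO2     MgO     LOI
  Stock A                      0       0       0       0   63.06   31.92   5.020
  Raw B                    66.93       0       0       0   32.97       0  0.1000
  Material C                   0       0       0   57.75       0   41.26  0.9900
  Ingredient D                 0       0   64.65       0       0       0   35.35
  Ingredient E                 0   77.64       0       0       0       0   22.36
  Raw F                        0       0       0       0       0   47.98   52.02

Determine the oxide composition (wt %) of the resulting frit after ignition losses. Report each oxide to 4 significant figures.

Glass mass = 341.1 g (batch 397.1 − LOI 56.05).
Composition: ZrO2 3.455%, BaO 10.41%, Al2O3 5.286%, CaO 0.6547%, SiO2 49.38%, MgO 30.81%

Every computation carries full float precision in every operation. Mid-chain values are shown rounded to four significant figures when written out. A single rounding yields each reported result; derived quantities, which include totals, the yield, glass mass, ignition loss, the six compositions, are carried at full float precision, exactly as shown in the problem or answer text, starting from the weights at 341.1 g of glass.
Oxide-by-oxide delivered mass:
  ZrO2: 17.61·0.6693 = 11.79 g
  BaO: 45.73·0.7764 = 35.50 g
  Al2O3: 27.89·0.6465 = 18.03 g
  CaO: 3.867·0.5775 = 2.233 g
  SiO2: 257.9·0.6306 + 17.61·0.3297 = 168.4 g
  MgO: 257.9·0.3192 + 3.867·0.4126 + 44.15·0.4798 = 105.1 g
LOI: 257.9·0.05020 + 17.61·0.001000 + 3.867·0.009900 + 27.89·0.3535 + 45.73·0.2236 + 44.15·0.5202 = 56.05 g
Glass mass = batch − LOI = 397.1 − 56.05 = 341.1 g (matching Σ of the oxides)
wt %: oxide over glass, times 100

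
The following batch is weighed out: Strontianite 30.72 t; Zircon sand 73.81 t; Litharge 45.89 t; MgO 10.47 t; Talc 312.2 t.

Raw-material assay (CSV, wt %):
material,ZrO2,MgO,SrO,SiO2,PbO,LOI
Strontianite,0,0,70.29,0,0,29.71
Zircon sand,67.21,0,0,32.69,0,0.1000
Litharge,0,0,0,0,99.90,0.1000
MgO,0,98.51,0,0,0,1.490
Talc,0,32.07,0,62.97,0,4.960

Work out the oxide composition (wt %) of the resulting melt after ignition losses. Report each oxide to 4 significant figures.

Working values are shown, with 4-significant-figure rounding, as written. All arithmetic maintains full float precision throughout. Every reported figure takes just one rounding. Derived quantities, which include the five compositions, yield, LOI, the totals, glass mass, are computed in full float precision, as given in question or answer, from the weighed amounts for 448.2 t of glass.
Mass of each oxide from the mix:
  ZrO2: 73.81·0.6721 = 49.61 t
  MgO: 10.47·0.9851 + 312.2·0.3207 = 110.4 t
  SrO: 30.72·0.7029 = 21.59 t
  SiO2: 73.81·0.3269 + 312.2·0.6297 = 220.7 t
  PbO: 45.89·0.9990 = 45.84 t
LOI: 30.72·0.2971 + 73.81·0.001000 + 45.89·0.001000 + 10.47·0.01490 + 312.2·0.04960 = 24.89 t
Glass = total batch minus LOI = 473.1 − 24.89 = 448.2 t (equal to the oxide-mass sum)
each wt % is 100 × oxide ÷ glass

Glass mass = 448.2 t (batch 473.1 − LOI 24.89).
Composition: ZrO2 11.07%, MgO 24.64%, SrO 4.818%, SiO2 49.25%, PbO 10.23%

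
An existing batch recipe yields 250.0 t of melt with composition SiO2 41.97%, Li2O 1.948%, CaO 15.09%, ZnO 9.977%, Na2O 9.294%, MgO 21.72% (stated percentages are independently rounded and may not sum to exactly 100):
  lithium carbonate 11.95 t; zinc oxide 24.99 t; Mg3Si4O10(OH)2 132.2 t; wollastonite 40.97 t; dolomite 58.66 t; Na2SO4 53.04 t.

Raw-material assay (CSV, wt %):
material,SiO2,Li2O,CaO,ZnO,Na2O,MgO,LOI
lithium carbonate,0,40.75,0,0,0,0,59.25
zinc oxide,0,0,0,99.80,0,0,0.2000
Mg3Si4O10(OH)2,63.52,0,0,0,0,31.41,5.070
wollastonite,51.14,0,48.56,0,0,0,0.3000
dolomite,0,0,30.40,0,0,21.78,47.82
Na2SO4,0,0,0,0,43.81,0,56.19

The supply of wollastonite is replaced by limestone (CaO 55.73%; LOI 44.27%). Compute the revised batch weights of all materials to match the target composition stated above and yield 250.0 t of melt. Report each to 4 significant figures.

Revised batch per 250.0 t melt:
  lithium carbonate: 11.95 t
  zinc oxide: 24.99 t
  Mg3Si4O10(OH)2: 165.2 t
  limestone: 61.64 t
  dolomite: 11.09 t
  Na2SO4: 53.04 t
Total batch = 327.9 t; LOI loss = 77.90 t

Full float precision is carried in every operation; working values are shown (rounded to four significant figures) at each printed step; every reported figure sees exactly one rounding. Derived quantities are computed starting from the weights for 250.0 t of glass at full precision (net glass mass, six oxide percentages, the totals, ignition loss, yield), as quoted within the problem or answer text.
The oxide mass targets at 250.0 t melt:
  SiO2: 41.97% × 250.0 = 104.9 t
  Li2O: 1.948% × 250.0 = 4.870 t
  CaO: 15.09% × 250.0 = 37.72 t
  ZnO: 9.977% × 250.0 = 24.94 t
  Na2O: 9.294% × 250.0 = 23.24 t
  MgO: 21.72% × 250.0 = 54.30 t
Oxide-by-oxide audit from the weights as reported, at the basis given (target by target, the sums agree net of answer rounding effects):
  SiO2: 165.2·0.6352 = 104.9 t (target 104.9 t)
  Li2O: 11.95·0.4075 = 4.870 t (target 4.870 t)
  CaO: 61.64·0.5573 + 11.09·0.3040 = 37.72 t (target 37.72 t)
  ZnO: 24.99·0.9980 = 24.94 t (target 24.94 t)
  Na2O: 53.04·0.4381 = 23.24 t (target 23.24 t)
  MgO: 165.2·0.3141 + 11.09·0.2178 = 54.30 t (target 54.30 t)
The glass-mass cross-check: batch total minus LOI = 250.0 t (targets for the oxides total 250.0 t; basis as stated: 250.0 t — rounding explains the deltas).
Summing the batch: Σ batch = 327.9 t; LOI loss = Σ batch·LOI = 77.90 t; yield, glass over the total, = 76.24%.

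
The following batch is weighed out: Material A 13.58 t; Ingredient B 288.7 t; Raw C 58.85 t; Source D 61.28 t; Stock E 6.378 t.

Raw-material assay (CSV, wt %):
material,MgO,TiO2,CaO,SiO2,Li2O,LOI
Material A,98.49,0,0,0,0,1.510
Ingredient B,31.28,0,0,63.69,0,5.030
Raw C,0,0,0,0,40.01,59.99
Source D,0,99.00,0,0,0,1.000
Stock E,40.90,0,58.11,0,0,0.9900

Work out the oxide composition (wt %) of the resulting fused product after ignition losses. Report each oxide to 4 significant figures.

Glass mass = 378.1 t (batch 428.8 − LOI 50.71).
Composition: MgO 28.11%, TiO2 16.05%, CaO 0.9803%, SiO2 48.63%, Li2O 6.228%

The working math maintains full float precision in every operation; working values are shown (rounded to 4 significant digits) within the worked lines — a single rounding finalizes each reported number. All derived quantities (glass mass, five oxide percentages, LOI, the yield, the totals) are computed using the weight values at 378.1 t of glass in full precision precisely as stated by the problem or the answer.
Delivered oxide masses:
  MgO: 13.58·0.9849 + 288.7·0.3128 + 6.378·0.4090 = 106.3 t
  TiO2: 61.28·0.9900 = 60.67 t
  CaO: 6.378·0.5811 = 3.706 t
  SiO2: 288.7·0.6369 = 183.9 t
  Li2O: 58.85·0.4001 = 23.55 t
LOI: 13.58·0.01510 + 288.7·0.05030 + 58.85·0.5999 + 61.28·0.01000 + 6.378·0.009900 = 50.71 t
Net of LOI, the glass mass = 428.8 − 50.71 = 378.1 t (matching Σ of the oxides)
oxide / glass × 100 gives the wt %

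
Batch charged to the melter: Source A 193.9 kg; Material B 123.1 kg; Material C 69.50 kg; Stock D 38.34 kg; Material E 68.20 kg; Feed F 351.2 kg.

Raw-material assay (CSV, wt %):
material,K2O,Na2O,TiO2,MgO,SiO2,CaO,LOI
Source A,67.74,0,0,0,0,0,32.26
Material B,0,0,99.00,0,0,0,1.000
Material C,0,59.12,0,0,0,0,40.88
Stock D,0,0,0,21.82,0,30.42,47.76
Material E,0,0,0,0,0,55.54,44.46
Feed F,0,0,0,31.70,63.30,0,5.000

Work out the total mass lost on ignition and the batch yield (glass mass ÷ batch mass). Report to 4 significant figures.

Mid-chain values are printed, with 4-significant-figure rounding, alongside each step. All internal work holds full float precision at each step — every reported value undergoes a single rounding. The derived quantities (six oxide percentages, LOI, yield, glass mass, totals) are recomputed at full precision using the weight values for 685.9 kg of glass as set out in question or answer.
Ignition loss by material:
  Source A: 193.9 × 0.3226 = 62.55 kg
  Material B: 123.1 × 0.01000 = 1.231 kg
  Material C: 69.50 × 0.4088 = 28.41 kg
  Stock D: 38.34 × 0.4776 = 18.31 kg
  Material E: 68.20 × 0.4446 = 30.32 kg
  Feed F: 351.2 × 0.05000 = 17.56 kg
Total LOI = 158.4 kg
Glass = batch − LOI = 844.2 − 158.4 = 685.9 kg

LOI loss = 158.4 kg; glass = 685.9 kg; yield = 81.24%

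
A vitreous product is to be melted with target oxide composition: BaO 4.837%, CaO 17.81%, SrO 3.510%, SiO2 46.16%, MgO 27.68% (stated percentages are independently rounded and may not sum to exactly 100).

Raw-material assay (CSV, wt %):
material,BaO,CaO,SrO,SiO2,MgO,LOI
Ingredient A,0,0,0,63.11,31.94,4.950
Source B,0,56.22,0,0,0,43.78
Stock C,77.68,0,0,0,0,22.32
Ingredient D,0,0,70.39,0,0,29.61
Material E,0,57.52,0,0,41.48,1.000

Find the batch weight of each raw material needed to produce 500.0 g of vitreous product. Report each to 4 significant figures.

Intermediates appear (rounded to 4 significant figures) between the steps; the working math keeps exact precision at every stage; exactly one rounding is applied to every reported figure — the derived quantities, including five oxide percentages, LOI, net glass mass, totals, yield, are recomputed using the weight values at 500.0 g of glass at exact precision, as written in the problem or answer text.
Per-oxide target masses for 500.0 g vitreous product:
  BaO: 4.837% × 500.0 = 24.18 g
  CaO: 17.81% × 500.0 = 89.05 g
  SrO: 3.510% × 500.0 = 17.55 g
  SiO2: 46.16% × 500.0 = 230.8 g
  MgO: 27.68% × 500.0 = 138.4 g
Verifying the oxide balance working from each reported weight, versus the basis set out (delivered sums recover each target net of answer rounding effects):
  BaO: 31.13·0.7768 = 24.18 g (target 24.18 g)
  CaO: 105.1·0.5622 + 52.05·0.5752 = 89.03 g (target 89.05 g)
  SrO: 24.93·0.7039 = 17.55 g (target 17.55 g)
  SiO2: 365.7·0.6311 = 230.8 g (target 230.8 g)
  MgO: 365.7·0.3194 + 52.05·0.4148 = 138.4 g (target 138.4 g)
Auditing the glass mass value: net batch after ignition = 499.9 g (the Σ of target masses is 500.0 g; with the basis standing at 500.0 g — differing by rounding only).
Batch grand total — Σ batch = 578.9 g; the LOI term Σ batch·LOI equals 78.97 g; as yield: glass ÷ batch → 86.36%.

Batch per 500.0 g vitreous product:
  Ingredient A: 365.7 g
  Source B: 105.1 g
  Stock C: 31.13 g
  Ingredient D: 24.93 g
  Material E: 52.05 g
Total batch = 578.9 g; LOI loss = 78.97 g; yield = 86.36%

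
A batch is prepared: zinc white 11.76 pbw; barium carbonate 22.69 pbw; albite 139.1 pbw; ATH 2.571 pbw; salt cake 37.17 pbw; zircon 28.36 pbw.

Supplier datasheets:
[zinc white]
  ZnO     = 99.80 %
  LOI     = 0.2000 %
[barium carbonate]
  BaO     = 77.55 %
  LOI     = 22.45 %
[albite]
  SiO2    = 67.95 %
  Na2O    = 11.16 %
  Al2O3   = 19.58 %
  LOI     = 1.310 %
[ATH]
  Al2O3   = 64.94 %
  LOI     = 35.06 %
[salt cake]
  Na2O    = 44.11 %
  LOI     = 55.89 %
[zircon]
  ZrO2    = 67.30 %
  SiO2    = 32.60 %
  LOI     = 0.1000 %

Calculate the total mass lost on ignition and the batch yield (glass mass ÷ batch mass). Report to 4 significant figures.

LOI loss = 28.64 pbw; glass = 213.0 pbw; yield = 88.15%

The intermediate values are shown rounded to 4 significant digits within the worked lines — every computation carries full precision through every step. Every reported result is rounded a single time — the derived quantities are computed starting from the weights for 213.0 pbw of glass in exact precision (the six compositions, LOI, glass mass, totals, yield), exactly as shown in either problem or answer.
LOI of each material in turn:
  zinc white: 11.76 × 0.002000 = 0.02352 pbw
  barium carbonate: 22.69 × 0.2245 = 5.094 pbw
  albite: 139.1 × 0.01310 = 1.822 pbw
  ATH: 2.571 × 0.3506 = 0.9014 pbw
  salt cake: 37.17 × 0.5589 = 20.77 pbw
  zircon: 28.36 × 0.001000 = 0.02836 pbw
Total LOI = 28.64 pbw
Glass = batch − LOI = 241.7 − 28.64 = 213.0 pbw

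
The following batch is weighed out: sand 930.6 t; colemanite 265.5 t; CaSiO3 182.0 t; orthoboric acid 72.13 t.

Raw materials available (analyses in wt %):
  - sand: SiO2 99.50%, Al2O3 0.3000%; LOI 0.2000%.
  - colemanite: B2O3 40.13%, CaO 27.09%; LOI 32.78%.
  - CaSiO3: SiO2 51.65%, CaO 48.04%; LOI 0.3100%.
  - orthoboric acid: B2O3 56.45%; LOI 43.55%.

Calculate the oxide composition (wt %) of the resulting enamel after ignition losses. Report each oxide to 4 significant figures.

Rounding to four significant digits applies to each working value as shown; all internal work keeps full precision from first step to last — each reported value takes just one rounding — all derived quantities are re-derived at exact precision (the yield, net glass mass, totals, the four compositions, ignition loss) from the batch weights at 1329 t of glass, as written in the question or the answer.
Delivered oxide masses:
  B2O3: 265.5·0.4013 + 72.13·0.5645 = 147.3 t
  SiO2: 930.6·0.9950 + 182.0·0.5165 = 1020 t
  CaO: 265.5·0.2709 + 182.0·0.4804 = 159.4 t
  Al2O3: 930.6·0.003000 = 2.792 t
LOI: 930.6·0.002000 + 265.5·0.3278 + 182.0·0.003100 + 72.13·0.4355 = 120.9 t
batch − LOI leaves glass = 1450 − 120.9 = 1329 t (the oxide masses sum to this)
oxide / glass × 100 gives the wt %

Glass mass = 1329 t (batch 1450 − LOI 120.9).
Composition: B2O3 11.08%, SiO2 76.72%, CaO 11.99%, Al2O3 0.2100%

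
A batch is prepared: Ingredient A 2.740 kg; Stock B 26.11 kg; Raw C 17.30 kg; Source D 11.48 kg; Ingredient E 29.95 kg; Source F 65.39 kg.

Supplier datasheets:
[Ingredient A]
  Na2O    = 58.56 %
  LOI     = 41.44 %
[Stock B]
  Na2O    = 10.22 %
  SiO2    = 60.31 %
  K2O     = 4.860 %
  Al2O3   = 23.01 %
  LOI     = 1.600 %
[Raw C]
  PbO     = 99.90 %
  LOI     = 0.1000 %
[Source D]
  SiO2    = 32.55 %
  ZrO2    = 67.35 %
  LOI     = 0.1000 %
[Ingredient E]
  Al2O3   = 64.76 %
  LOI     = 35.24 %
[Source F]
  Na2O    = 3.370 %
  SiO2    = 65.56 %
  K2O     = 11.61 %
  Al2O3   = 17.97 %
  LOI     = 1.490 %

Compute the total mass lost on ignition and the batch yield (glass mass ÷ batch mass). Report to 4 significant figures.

All internal work keeps exact precision all the way through; working values appear, rounded to four significant figures, between the steps. Each reported figure takes a single rounding; derived quantities are carried from the weighed amounts per 139.9 kg of glass in full float precision (the totals, net glass mass, the six compositions, LOI, the yield), as given in either problem or answer.
LOI of each material in turn:
  Ingredient A: 2.740 × 0.4144 = 1.135 kg
  Stock B: 26.11 × 0.01600 = 0.4178 kg
  Raw C: 17.30 × 0.001000 = 0.01730 kg
  Source D: 11.48 × 0.001000 = 0.01148 kg
  Ingredient E: 29.95 × 0.3524 = 10.55 kg
  Source F: 65.39 × 0.01490 = 0.9743 kg
Total LOI = 13.11 kg
Glass = batch − LOI = 153.0 − 13.11 = 139.9 kg

LOI loss = 13.11 kg; glass = 139.9 kg; yield = 91.43%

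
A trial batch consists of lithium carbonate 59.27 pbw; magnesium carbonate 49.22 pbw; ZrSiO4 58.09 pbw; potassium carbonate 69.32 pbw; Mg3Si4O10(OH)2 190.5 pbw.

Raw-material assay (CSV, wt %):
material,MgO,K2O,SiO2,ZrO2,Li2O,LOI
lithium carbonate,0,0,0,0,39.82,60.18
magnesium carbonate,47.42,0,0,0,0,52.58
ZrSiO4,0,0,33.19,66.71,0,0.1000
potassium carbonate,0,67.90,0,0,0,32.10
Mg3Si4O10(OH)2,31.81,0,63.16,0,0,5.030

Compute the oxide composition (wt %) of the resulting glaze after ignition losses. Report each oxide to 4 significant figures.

In-progress results are shown rounded to 4 significant digits in the working — every computation holds exact precision from first step to last — every reported value is rounded exactly once; all derived quantities (the five compositions, the yield, net glass mass, the totals, ignition loss) are rebuilt from the batch weights at 333.0 pbw of glass at exact precision exactly as shown in the problem or the answer.
Oxide-by-oxide delivered mass:
  MgO: 49.22·0.4742 + 190.5·0.3181 = 83.94 pbw
  K2O: 69.32·0.6790 = 47.07 pbw
  SiO2: 58.09·0.3319 + 190.5·0.6316 = 139.6 pbw
  ZrO2: 58.09·0.6671 = 38.75 pbw
  Li2O: 59.27·0.3982 = 23.60 pbw
LOI: 59.27·0.6018 + 49.22·0.5258 + 58.09·0.001000 + 69.32·0.3210 + 190.5·0.05030 = 93.44 pbw
Net of LOI, the glass mass = 426.4 − 93.44 = 333.0 pbw (= Σ oxide masses)
oxide / glass × 100 gives the wt %

Glass mass = 333.0 pbw (batch 426.4 − LOI 93.44).
Composition: MgO 25.21%, K2O 14.14%, SiO2 41.93%, ZrO2 11.64%, Li2O 7.088%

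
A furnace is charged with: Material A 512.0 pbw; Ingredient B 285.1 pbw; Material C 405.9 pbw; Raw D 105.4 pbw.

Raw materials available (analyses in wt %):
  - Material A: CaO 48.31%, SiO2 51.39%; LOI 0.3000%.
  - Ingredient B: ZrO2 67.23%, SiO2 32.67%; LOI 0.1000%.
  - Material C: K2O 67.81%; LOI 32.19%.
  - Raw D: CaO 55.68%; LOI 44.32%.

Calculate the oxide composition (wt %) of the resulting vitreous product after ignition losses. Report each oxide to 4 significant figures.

Glass mass = 1129 pbw (batch 1308 − LOI 179.2).
Composition: ZrO2 16.97%, K2O 24.37%, CaO 27.10%, SiO2 31.55%

In-progress results are shown rounded to four significant digits when written out; each numeric step keeps full precision at each step; a single rounding completes each reported result — all derived quantities (net glass mass, yield, four oxide percentages, LOI, the totals) are re-derived in full precision from the batch weights per 1129 pbw of glass, exactly as printed in the problem or answer text.
Per-oxide mass from batch:
  ZrO2: 285.1·0.6723 = 191.7 pbw
  K2O: 405.9·0.6781 = 275.2 pbw
  CaO: 512.0·0.4831 + 105.4·0.5568 = 306.0 pbw
  SiO2: 512.0·0.5139 + 285.1·0.3267 = 356.3 pbw
LOI: 512.0·0.003000 + 285.1·0.001000 + 405.9·0.3219 + 105.4·0.4432 = 179.2 pbw
Resulting glass, batch − LOI: 1308 − 179.2 = 1129 pbw (= Σ oxide masses)
oxide / glass × 100 gives the wt %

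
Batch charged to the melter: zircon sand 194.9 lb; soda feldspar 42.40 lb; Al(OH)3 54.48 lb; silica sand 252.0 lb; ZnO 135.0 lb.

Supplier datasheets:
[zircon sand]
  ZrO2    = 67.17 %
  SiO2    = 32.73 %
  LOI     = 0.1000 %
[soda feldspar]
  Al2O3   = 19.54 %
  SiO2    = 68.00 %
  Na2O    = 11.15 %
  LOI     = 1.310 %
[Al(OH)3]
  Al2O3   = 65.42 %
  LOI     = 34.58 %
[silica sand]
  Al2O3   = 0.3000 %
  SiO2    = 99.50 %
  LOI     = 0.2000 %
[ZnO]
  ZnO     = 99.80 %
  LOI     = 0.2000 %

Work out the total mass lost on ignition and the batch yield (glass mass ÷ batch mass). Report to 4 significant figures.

Mid-chain values appear (rounded to 4 significant figures) in the printout; exact precision is carried in every operation. Exactly one rounding goes into every reported result — derived quantities are computed at full float precision (yield, five oxide percentages, LOI, totals, net glass mass) using the weight values on 658.4 lb of glass as quoted within question or answer.
Per-material ignition loss:
  zircon sand: 194.9 × 0.001000 = 0.1949 lb
  soda feldspar: 42.40 × 0.01310 = 0.5554 lb
  Al(OH)3: 54.48 × 0.3458 = 18.84 lb
  silica sand: 252.0 × 0.002000 = 0.5040 lb
  ZnO: 135.0 × 0.002000 = 0.2700 lb
Total LOI = 20.36 lb
Glass = batch − LOI = 678.8 − 20.36 = 658.4 lb

LOI loss = 20.36 lb; glass = 658.4 lb; yield = 97.00%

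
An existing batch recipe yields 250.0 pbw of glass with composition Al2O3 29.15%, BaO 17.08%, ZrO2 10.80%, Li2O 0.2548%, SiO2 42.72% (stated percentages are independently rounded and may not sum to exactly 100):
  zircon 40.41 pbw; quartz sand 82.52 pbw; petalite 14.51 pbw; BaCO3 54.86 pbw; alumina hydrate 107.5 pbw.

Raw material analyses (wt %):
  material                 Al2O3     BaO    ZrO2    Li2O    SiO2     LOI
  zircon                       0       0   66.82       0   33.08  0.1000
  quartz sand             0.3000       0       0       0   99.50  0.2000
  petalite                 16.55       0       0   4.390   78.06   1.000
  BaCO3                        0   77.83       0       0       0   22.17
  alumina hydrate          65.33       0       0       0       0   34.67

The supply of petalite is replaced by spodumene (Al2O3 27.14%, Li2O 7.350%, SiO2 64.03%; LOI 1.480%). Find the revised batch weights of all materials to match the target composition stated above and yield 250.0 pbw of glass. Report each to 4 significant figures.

Revised batch per 250.0 pbw glass:
  zircon: 40.41 pbw
  quartz sand: 88.33 pbw
  spodumene: 8.667 pbw
  BaCO3: 54.86 pbw
  alumina hydrate: 107.5 pbw
Total batch = 299.8 pbw; LOI loss = 49.78 pbw

Mid-chain values are shown, with 4-significant-figure rounding, at each printed step; every computation carries full precision end to end — a single rounding yields every reported result — all derived quantities are re-derived from the weighed amounts on 250.0 pbw of glass in full precision (yield, the totals, LOI, net glass mass, five oxide percentages) as given in question or answer.
Target oxide masses per 250.0 pbw glass:
  Al2O3: 29.15% × 250.0 = 72.88 pbw
  BaO: 17.08% × 250.0 = 42.70 pbw
  ZrO2: 10.80% × 250.0 = 27.00 pbw
  Li2O: 0.2548% × 250.0 = 0.6370 pbw
  SiO2: 42.72% × 250.0 = 106.8 pbw
Verifying the oxide balance applying the batch weights above, versus the basis set out (summed amounts equal target values given rounding of the digits):
  Al2O3: 88.33·0.003000 + 8.667·0.2714 + 107.5·0.6533 = 72.85 pbw (target 72.88 pbw)
  BaO: 54.86·0.7783 = 42.70 pbw (target 42.70 pbw)
  ZrO2: 40.41·0.6682 = 27.00 pbw (target 27.00 pbw)
  Li2O: 8.667·0.07350 = 0.6370 pbw (target 0.6370 pbw)
  SiO2: 40.41·0.3308 + 88.33·0.9950 + 8.667·0.6403 = 106.8 pbw (target 106.8 pbw)
The glass-mass cross-check: whole batch net of LOI = 250.0 pbw (the Σ of target masses is 250.0 pbw; stated basis 250.0 pbw — rounding explains the deltas).
Summing the batch: Σ batch = 299.8 pbw; LOI removed, Σ of batch·LOI: 49.78 pbw; as yield: glass ÷ batch → 83.39%.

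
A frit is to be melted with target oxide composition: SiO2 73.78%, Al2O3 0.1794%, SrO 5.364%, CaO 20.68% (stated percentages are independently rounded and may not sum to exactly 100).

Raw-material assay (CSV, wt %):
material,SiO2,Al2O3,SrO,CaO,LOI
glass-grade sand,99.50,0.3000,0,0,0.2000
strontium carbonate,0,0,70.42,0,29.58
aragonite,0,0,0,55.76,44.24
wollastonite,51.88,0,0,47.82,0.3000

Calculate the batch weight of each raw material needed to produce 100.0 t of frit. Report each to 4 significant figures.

Mid-chain values are printed rounded to four significant digits on the page — exact precision is maintained end to end — each reported result carries a single rounding — the derived quantities are carried in full float precision (LOI, the four compositions, the yield, totals, glass mass) from the weighed amounts at 100.0 t of glass as given in question or answer.
Target oxide masses per 100.0 t frit:
  SiO2: 73.78% × 100.0 = 73.78 t
  Al2O3: 0.1794% × 100.0 = 0.1794 t
  SrO: 5.364% × 100.0 = 5.364 t
  CaO: 20.68% × 100.0 = 20.68 t
Checking each oxide sum with the batch weights as given, relative to the basis at hand (every target is met by its sum exact up to rounding of places):
  SiO2: 59.80·0.9950 + 27.52·0.5188 = 73.78 t (target 73.78 t)
  Al2O3: 59.80·0.003000 = 0.1794 t (target 0.1794 t)
  SrO: 7.617·0.7042 = 5.364 t (target 5.364 t)
  CaO: 13.48·0.5576 + 27.52·0.4782 = 20.68 t (target 20.68 t)
Auditing the glass mass value: net batch after ignition = 100.0 t (the Σ of target masses is 100.0 t; against the stated basis, 100.0 t — any gap is answer rounding).
Summing the batch: Σ batch = 108.4 t; Σ batch·LOI gives LOI loss = 8.419 t; as yield: glass ÷ batch → 92.23%.

Batch per 100.0 t frit:
  glass-grade sand: 59.80 t
  strontium carbonate: 7.617 t
  aragonite: 13.48 t
  wollastonite: 27.52 t
Total batch = 108.4 t; LOI loss = 8.419 t; yield = 92.23%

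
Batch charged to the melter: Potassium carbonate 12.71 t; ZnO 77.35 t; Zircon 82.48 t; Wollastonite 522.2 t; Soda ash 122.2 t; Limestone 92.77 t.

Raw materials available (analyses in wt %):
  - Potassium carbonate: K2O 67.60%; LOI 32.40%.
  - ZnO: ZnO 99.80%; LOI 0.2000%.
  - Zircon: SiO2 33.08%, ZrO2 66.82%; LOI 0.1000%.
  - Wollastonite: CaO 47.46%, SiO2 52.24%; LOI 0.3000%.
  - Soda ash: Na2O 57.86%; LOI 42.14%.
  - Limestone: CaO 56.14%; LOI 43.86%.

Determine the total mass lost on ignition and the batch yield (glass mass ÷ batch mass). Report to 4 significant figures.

LOI loss = 98.11 t; glass = 811.6 t; yield = 89.22%

Mid-chain values are shown rounded to four significant figures as written. All arithmetic maintains full precision in all steps. Each reported number includes exactly one rounding; all derived quantities (the six compositions, net glass mass, ignition loss, the totals, the yield) are rebuilt using the weight values on 811.6 t of glass in full float precision, as they appear in the problem or the answer.
LOI of each material in turn:
  Potassium carbonate: 12.71 × 0.3240 = 4.118 t
  ZnO: 77.35 × 0.002000 = 0.1547 t
  Zircon: 82.48 × 0.001000 = 0.08248 t
  Wollastonite: 522.2 × 0.003000 = 1.567 t
  Soda ash: 122.2 × 0.4214 = 51.50 t
  Limestone: 92.77 × 0.4386 = 40.69 t
Total LOI = 98.11 t
Glass = batch − LOI = 909.7 − 98.11 = 811.6 t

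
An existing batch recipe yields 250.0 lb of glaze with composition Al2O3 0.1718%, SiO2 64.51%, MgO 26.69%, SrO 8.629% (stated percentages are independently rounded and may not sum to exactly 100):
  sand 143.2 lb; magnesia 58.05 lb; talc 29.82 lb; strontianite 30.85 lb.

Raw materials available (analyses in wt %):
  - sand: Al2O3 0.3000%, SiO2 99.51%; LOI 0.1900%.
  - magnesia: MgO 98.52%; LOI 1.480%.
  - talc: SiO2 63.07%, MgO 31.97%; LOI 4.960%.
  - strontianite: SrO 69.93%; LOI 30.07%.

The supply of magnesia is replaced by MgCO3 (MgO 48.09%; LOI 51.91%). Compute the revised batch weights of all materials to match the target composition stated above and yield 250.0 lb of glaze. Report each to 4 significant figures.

Every computation carries full precision end to end. In-progress results appear rounded to 4 significant digits in the printout — each reported figure takes exactly one rounding — all derived quantities (the totals, the four compositions, ignition loss, glass mass, yield) are carried from the batch weights at 250.0 lb of glass at exact precision, as set out in problem or answer.
Per-oxide target masses for 250.0 lb glaze:
  Al2O3: 0.1718% × 250.0 = 0.4295 lb
  SiO2: 64.51% × 250.0 = 161.3 lb
  MgO: 26.69% × 250.0 = 66.72 lb
  SrO: 8.629% × 250.0 = 21.57 lb
Balance tally, oxide-wise, using the reported weights, relative to the basis at hand (sums match the target masses inside rounding margins):
  Al2O3: 143.2·0.003000 = 0.4296 lb (target 0.4295 lb)
  SiO2: 143.2·0.9951 + 29.82·0.6307 = 161.3 lb (target 161.3 lb)
  MgO: 118.9·0.4809 + 29.82·0.3197 = 66.71 lb (target 66.72 lb)
  SrO: 30.85·0.6993 = 21.57 lb (target 21.57 lb)
Glass-mass sanity pass: batch Σ − ignition loss = 250.0 lb (oxide target masses add up to 250.0 lb; stated basis 250.0 lb — any gap is answer rounding).
Whole-batch sum: Σ batch = 322.8 lb; ignition loss, Σ(batch × LOI) = 72.75 lb; glass ÷ batch gives a yield of 77.46%.

Revised batch per 250.0 lb glaze:
  sand: 143.2 lb
  MgCO3: 118.9 lb
  talc: 29.82 lb
  strontianite: 30.85 lb
Total batch = 322.8 lb; LOI loss = 72.75 lb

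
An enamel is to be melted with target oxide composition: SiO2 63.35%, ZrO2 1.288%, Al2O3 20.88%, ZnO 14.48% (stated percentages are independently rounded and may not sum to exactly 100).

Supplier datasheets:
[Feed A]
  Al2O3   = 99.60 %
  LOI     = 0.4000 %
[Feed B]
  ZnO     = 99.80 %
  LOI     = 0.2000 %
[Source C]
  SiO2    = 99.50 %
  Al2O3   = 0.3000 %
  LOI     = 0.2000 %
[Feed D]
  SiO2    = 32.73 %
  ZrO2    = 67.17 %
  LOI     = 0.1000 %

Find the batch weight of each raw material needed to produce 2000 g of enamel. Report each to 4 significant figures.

Batch per 2000 g enamel:
  Feed A: 415.5 g
  Feed B: 290.2 g
  Source C: 1261 g
  Feed D: 38.35 g
Total batch = 2005 g; LOI loss = 4.803 g; yield = 99.76%

Each numeric step runs at full precision through every step — mid-chain values are displayed rounded to four significant digits alongside each step. A single rounding finalizes each reported figure. The derived quantities, including glass mass, four oxide percentages, LOI, the yield, totals, are rebuilt using the weight values at 2000 g of glass at full precision as they appear in problem or answer.
The oxide mass targets at 2000 g enamel:
  SiO2: 63.35% × 2000 = 1267 g
  ZrO2: 1.288% × 2000 = 25.76 g
  Al2O3: 20.88% × 2000 = 417.6 g
  ZnO: 14.48% × 2000 = 289.6 g
Sums-versus-targets review per the reported batch figures, for the quoted basis mass (each sum matches its target mass net of answer rounding effects):
  SiO2: 1261·0.9950 + 38.35·0.3273 = 1267 g (target 1267 g)
  ZrO2: 38.35·0.6717 = 25.76 g (target 25.76 g)
  Al2O3: 415.5·0.9960 + 1261·0.003000 = 417.6 g (target 417.6 g)
  ZnO: 290.2·0.9980 = 289.6 g (target 289.6 g)
The glass-mass cross-check: batch total minus LOI = 2000 g (targets for the oxides total 2000 g; stated basis 2000 g — rounding explains the deltas).
Batch grand total — Σ batch = 2005 g; LOI loss = Σ batch·LOI = 4.803 g; glass ÷ batch gives a yield of 99.76%.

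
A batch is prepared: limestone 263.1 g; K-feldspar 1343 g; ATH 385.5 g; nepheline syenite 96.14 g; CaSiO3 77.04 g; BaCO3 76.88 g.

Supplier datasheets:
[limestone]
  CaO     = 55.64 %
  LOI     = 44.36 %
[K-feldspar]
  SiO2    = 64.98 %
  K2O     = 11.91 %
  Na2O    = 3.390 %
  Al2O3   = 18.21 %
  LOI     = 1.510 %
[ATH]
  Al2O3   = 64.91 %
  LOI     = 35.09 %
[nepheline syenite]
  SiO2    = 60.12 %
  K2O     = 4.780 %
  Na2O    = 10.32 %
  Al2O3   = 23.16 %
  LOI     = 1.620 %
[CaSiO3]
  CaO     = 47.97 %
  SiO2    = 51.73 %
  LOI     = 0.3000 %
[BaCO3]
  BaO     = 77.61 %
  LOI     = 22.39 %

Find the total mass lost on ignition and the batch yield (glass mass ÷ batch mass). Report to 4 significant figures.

All internal work runs at full precision in every operation — mid-chain values are printed, rounded to four significant digits, within the worked lines; a single rounding completes each reported value — the derived quantities (net glass mass, ignition loss, yield, totals, the six compositions) are carried from the weighed amounts for 1950 g of glass in full precision, as written in either problem or answer.
LOI of each material in turn:
  limestone: 263.1 × 0.4436 = 116.7 g
  K-feldspar: 1343 × 0.01510 = 20.28 g
  ATH: 385.5 × 0.3509 = 135.3 g
  nepheline syenite: 96.14 × 0.01620 = 1.557 g
  CaSiO3: 77.04 × 0.003000 = 0.2311 g
  BaCO3: 76.88 × 0.2239 = 17.21 g
Total LOI = 291.3 g
Glass = batch − LOI = 2242 − 291.3 = 1950 g

LOI loss = 291.3 g; glass = 1950 g; yield = 87.01%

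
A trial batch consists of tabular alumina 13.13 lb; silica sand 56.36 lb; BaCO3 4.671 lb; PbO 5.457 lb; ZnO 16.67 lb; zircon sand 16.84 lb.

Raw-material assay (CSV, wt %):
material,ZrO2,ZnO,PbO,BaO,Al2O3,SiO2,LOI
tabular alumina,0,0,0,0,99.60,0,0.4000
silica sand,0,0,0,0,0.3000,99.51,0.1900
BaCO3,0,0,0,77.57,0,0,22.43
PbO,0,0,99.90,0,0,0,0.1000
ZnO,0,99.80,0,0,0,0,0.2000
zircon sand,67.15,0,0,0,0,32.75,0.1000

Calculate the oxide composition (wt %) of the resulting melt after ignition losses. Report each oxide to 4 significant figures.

Intermediates appear with 4-significant-figure rounding on the page — full precision is maintained through every step; every reported number is rounded once only — derived quantities (six oxide percentages, yield, totals, net glass mass, ignition loss) are rebuilt at full precision from the weighed amounts at 111.9 lb of glass as given in the problem or answer text.
Oxide masses out of the charge:
  ZrO2: 16.84·0.6715 = 11.31 lb
  ZnO: 16.67·0.9980 = 16.64 lb
  PbO: 5.457·0.9990 = 5.452 lb
  BaO: 4.671·0.7757 = 3.623 lb
  Al2O3: 13.13·0.9960 + 56.36·0.003000 = 13.25 lb
  SiO2: 56.36·0.9951 + 16.84·0.3275 = 61.60 lb
LOI: 13.13·0.004000 + 56.36·0.001900 + 4.671·0.2243 + 5.457·0.001000 + 16.67·0.002000 + 16.84·0.001000 = 1.263 lb
Glass mass = batch − LOI = 113.1 − 1.263 = 111.9 lb (the oxide masses sum to this)
wt % = 100 × oxide mass / glass mass

Glass mass = 111.9 lb (batch 113.1 − LOI 1.263).
Composition: ZrO2 10.11%, ZnO 14.87%, PbO 4.873%, BaO 3.239%, Al2O3 11.84%, SiO2 55.07%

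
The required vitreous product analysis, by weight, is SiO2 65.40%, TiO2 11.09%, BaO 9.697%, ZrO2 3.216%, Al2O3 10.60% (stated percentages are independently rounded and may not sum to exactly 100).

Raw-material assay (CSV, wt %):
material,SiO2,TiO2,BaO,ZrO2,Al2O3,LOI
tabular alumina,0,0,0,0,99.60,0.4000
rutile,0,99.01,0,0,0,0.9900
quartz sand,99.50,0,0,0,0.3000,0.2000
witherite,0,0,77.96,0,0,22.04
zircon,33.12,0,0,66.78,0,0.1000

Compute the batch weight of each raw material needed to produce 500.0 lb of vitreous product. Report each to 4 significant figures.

Batch per 500.0 lb vitreous product:
  tabular alumina: 52.25 lb
  rutile: 56.00 lb
  quartz sand: 320.6 lb
  witherite: 62.19 lb
  zircon: 24.08 lb
Total batch = 515.1 lb; LOI loss = 15.14 lb; yield = 97.06%

All arithmetic runs at full precision all the way through. Working values are displayed, rounded to 4 significant figures, in the working. A single rounding yields each reported figure; derived quantities (LOI, the five compositions, the totals, yield, net glass mass) are carried starting from the weights on 500.0 lb of glass in full precision precisely as stated by the question or the answer.
Oxide-by-oxide targets in 500.0 lb vitreous product:
  SiO2: 65.40% × 500.0 = 327.0 lb
  TiO2: 11.09% × 500.0 = 55.45 lb
  BaO: 9.697% × 500.0 = 48.48 lb
  ZrO2: 3.216% × 500.0 = 16.08 lb
  Al2O3: 10.60% × 500.0 = 53.00 lb
Verifying the oxide balance from the weights as reported, for the quoted basis mass (sum by sum, the targets are met inside rounding margins):
  SiO2: 320.6·0.9950 + 24.08·0.3312 = 327.0 lb (target 327.0 lb)
  TiO2: 56.00·0.9901 = 55.45 lb (target 55.45 lb)
  BaO: 62.19·0.7796 = 48.48 lb (target 48.48 lb)
  ZrO2: 24.08·0.6678 = 16.08 lb (target 16.08 lb)
  Al2O3: 52.25·0.9960 + 320.6·0.003000 = 53.00 lb (target 53.00 lb)
The glass-mass cross-check: the batch minus its LOI: 500.0 lb (per-oxide target masses sum to 500.0 lb; stated basis 500.0 lb — a pure rounding effect).
Batch total: Σ batch = 515.1 lb; the LOI term Σ batch·LOI equals 15.14 lb; yield: glass divided by total = 97.06%.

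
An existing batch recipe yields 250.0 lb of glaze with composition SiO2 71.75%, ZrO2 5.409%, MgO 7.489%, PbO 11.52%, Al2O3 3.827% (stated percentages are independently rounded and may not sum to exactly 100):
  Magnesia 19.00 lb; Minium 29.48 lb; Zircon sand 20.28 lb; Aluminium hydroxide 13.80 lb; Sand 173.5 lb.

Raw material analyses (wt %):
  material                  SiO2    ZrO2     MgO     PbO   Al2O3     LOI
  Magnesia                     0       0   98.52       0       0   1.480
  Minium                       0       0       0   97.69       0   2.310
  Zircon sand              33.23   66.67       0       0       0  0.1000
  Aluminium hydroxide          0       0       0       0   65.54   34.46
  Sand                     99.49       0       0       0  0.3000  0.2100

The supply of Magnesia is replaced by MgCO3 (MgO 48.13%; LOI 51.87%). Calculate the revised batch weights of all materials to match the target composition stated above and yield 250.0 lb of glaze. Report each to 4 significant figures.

The intermediate values are shown rounded to four significant figures in the printout — each numeric step keeps exact precision end to end — exactly one rounding lands on each reported value. All derived quantities are carried using the weight values for 250.0 lb of glass in full precision (LOI, totals, net glass mass, the yield, the five compositions), as given in the problem or answer text.
Oxide mass targets, per 250.0 lb glaze:
  SiO2: 71.75% × 250.0 = 179.4 lb
  ZrO2: 5.409% × 250.0 = 13.52 lb
  MgO: 7.489% × 250.0 = 18.72 lb
  PbO: 11.52% × 250.0 = 28.80 lb
  Al2O3: 3.827% × 250.0 = 9.568 lb
Oxide-by-oxide audit per the reported batch figures, versus the basis set out (delivered sums recover each target exact up to rounding of places):
  SiO2: 20.28·0.3323 + 173.5·0.9949 = 179.4 lb (target 179.4 lb)
  ZrO2: 20.28·0.6667 = 13.52 lb (target 13.52 lb)
  MgO: 38.90·0.4813 = 18.72 lb (target 18.72 lb)
  PbO: 29.48·0.9769 = 28.80 lb (target 28.80 lb)
  Al2O3: 13.80·0.6554 + 173.5·0.003000 = 9.565 lb (target 9.568 lb)
Glass mass check: batch total minus LOI = 250.0 lb (the targets, summed, come to 250.0 lb; versus the stated basis of 250.0 lb — deltas are rounding alone).
Summing the batch: Σ batch = 276.0 lb; the LOI term Σ batch·LOI equals 26.00 lb; as yield: glass ÷ batch → 90.58%.

Revised batch per 250.0 lb glaze:
  MgCO3: 38.90 lb
  Minium: 29.48 lb
  Zircon sand: 20.28 lb
  Aluminium hydroxide: 13.80 lb
  Sand: 173.5 lb
Total batch = 276.0 lb; LOI loss = 26.00 lb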